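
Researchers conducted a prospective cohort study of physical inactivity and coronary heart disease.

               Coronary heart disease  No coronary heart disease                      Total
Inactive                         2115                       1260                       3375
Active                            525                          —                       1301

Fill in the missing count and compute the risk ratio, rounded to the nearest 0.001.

The missing cell is in the unexposed row: 1301 − 525 = 776.
So a = 2115, b = 1260, c = 525, d = 776.
RR = [a/(a+b)] / [c/(c+d)] = (2115/3375) / (525/1301) = 0.62667/0.40354 = 1.55294

1.553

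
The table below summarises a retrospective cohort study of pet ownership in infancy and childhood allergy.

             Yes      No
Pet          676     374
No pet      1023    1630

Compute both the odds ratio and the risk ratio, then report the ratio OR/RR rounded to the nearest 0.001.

Cells: a = 676, b = 374, c = 1023, d = 1630.
OR = (676·1630)/(374·1023) = 1101880/382602 = 2.87996
Risk in exposed = 676/1050 = 0.64381; risk in unexposed = 1023/2653 = 0.38560; RR = 1.66963
OR/RR = 2.87996 / 1.66963 = 1.72492
The outcome is not rare, so the OR lies further from 1 than the RR.

1.725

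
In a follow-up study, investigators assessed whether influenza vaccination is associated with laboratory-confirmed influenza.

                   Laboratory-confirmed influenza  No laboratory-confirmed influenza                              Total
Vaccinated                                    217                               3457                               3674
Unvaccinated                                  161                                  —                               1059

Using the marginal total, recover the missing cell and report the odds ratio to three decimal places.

0.350

The missing cell is in the unexposed row: 1059 − 161 = 898.
So a = 217, b = 3457, c = 161, d = 898.
OR = (a·d)/(b·c) = (217 × 898) / (3457 × 161) = 194866 / 556577 = 0.35012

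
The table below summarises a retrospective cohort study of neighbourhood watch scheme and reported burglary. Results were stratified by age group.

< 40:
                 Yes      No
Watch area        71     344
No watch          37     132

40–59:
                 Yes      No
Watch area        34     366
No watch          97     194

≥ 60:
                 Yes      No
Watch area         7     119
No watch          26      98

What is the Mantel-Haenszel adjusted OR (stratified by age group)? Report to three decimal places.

OR_MH = Σ(aᵢdᵢ/nᵢ) / Σ(bᵢcᵢ/nᵢ), where nᵢ is the stratum total.
Stratum 1 (< 40): n = 584; a·d/n = 71·132/584 = 16.0479; b·c/n = 344·37/584 = 21.7945
Stratum 2 (40–59): n = 691; a·d/n = 34·194/691 = 9.5456; b·c/n = 366·97/691 = 51.3777
Stratum 3 (≥ 60): n = 250; a·d/n = 7·98/250 = 2.7440; b·c/n = 119·26/250 = 12.3760
OR_MH = (16.0479 + 9.5456 + 2.7440) / (21.7945 + 51.3777 + 12.3760) = 28.3375 / 85.5482 = 0.33125

0.331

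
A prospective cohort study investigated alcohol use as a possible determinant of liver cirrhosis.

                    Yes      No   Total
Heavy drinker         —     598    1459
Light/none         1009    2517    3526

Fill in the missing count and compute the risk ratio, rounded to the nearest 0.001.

2.062

The missing cell is in the exposed row: 1459 − 598 = 861.
So a = 861, b = 598, c = 1009, d = 2517.
RR = [a/(a+b)] / [c/(c+d)] = (861/1459) / (1009/3526) = 0.59013/0.28616 = 2.06224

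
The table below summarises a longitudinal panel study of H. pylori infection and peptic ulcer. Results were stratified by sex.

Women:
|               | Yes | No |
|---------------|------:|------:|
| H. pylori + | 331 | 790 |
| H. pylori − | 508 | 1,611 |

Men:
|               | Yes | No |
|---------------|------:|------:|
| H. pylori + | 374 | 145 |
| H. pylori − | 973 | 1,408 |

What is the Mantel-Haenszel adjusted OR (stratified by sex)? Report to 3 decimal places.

OR_MH = Σ(aᵢdᵢ/nᵢ) / Σ(bᵢcᵢ/nᵢ), where nᵢ is the stratum total.
Stratum 1 (Women): n = 3240; a·d/n = 331·1611/3240 = 164.5806; b·c/n = 790·508/3240 = 123.8642
Stratum 2 (Men): n = 2900; a·d/n = 374·1408/2900 = 181.5834; b·c/n = 145·973/2900 = 48.6500
OR_MH = (164.5806 + 181.5834) / (123.8642 + 48.6500) = 346.1640 / 172.5142 = 2.00658

2.007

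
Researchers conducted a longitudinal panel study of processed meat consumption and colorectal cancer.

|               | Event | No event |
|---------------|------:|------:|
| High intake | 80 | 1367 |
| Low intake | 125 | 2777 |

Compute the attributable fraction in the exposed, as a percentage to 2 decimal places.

Cells: a = 80, b = 1367, c = 125, d = 2777.
Risk in exposed = 80/1447 = 0.05529; risk in unexposed = 125/2902 = 0.04307.
RR = 0.05529/0.04307 = 1.28354
AR% = (RR − 1)/RR × 100 = (1.28354 − 1)/1.28354 × 100 = 22.0904%

22.09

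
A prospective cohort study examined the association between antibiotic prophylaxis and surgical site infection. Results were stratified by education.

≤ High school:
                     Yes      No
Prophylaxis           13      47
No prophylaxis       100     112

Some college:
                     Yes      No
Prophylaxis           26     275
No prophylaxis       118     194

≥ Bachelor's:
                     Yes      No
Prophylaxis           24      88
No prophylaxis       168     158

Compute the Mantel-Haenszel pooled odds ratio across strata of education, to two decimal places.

0.21

OR_MH = Σ(aᵢdᵢ/nᵢ) / Σ(bᵢcᵢ/nᵢ), where nᵢ is the stratum total.
Stratum 1 (≤ High school): n = 272; a·d/n = 13·112/272 = 5.3529; b·c/n = 47·100/272 = 17.2794
Stratum 2 (Some college): n = 613; a·d/n = 26·194/613 = 8.2284; b·c/n = 275·118/613 = 52.9364
Stratum 3 (≥ Bachelor's): n = 438; a·d/n = 24·158/438 = 8.6575; b·c/n = 88·168/438 = 33.7534
OR_MH = (5.3529 + 8.2284 + 8.6575) / (17.2794 + 52.9364 + 33.7534) = 22.2389 / 103.9692 = 0.21390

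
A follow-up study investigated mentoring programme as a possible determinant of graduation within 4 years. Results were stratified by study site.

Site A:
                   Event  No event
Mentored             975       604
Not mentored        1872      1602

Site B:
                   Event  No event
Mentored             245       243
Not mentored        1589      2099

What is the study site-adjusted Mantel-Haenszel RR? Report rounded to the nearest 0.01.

RR_MH = Σ(aᵢ·n₀ᵢ/nᵢ) / Σ(cᵢ·n₁ᵢ/nᵢ), with n₁ᵢ = aᵢ+bᵢ (exposed), n₀ᵢ = cᵢ+dᵢ (unexposed), nᵢ = n₁ᵢ+n₀ᵢ.
Stratum 1 (Site A): n₁ = 1579, n₀ = 3474, n = 5053; a·n₀/n = 975·3474/5053 = 670.3246; c·n₁/n = 1872·1579/5053 = 584.9768
Stratum 2 (Site B): n₁ = 488, n₀ = 3688, n = 4176; a·n₀/n = 245·3688/4176 = 216.3697; c·n₁/n = 1589·488/4176 = 185.6877
RR_MH = (670.3246 + 216.3697) / (584.9768 + 185.6877) = 886.6943 / 770.6646 = 1.15056

1.15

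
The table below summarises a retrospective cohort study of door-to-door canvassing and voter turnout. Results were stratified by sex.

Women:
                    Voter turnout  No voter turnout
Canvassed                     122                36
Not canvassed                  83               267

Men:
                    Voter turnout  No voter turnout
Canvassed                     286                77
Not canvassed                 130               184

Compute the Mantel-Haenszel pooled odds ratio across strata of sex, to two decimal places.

OR_MH = Σ(aᵢdᵢ/nᵢ) / Σ(bᵢcᵢ/nᵢ), where nᵢ is the stratum total.
Stratum 1 (Women): n = 508; a·d/n = 122·267/508 = 64.1220; b·c/n = 36·83/508 = 5.8819
Stratum 2 (Men): n = 677; a·d/n = 286·184/677 = 77.7312; b·c/n = 77·130/677 = 14.7858
OR_MH = (64.1220 + 77.7312) / (5.8819 + 14.7858) = 141.8532 / 20.6677 = 6.86352

6.86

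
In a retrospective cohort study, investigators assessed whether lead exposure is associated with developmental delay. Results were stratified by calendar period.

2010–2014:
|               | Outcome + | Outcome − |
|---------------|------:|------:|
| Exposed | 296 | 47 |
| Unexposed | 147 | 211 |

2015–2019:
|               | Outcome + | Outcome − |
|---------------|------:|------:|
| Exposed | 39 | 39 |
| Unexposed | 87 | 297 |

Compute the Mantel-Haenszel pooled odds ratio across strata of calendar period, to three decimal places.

OR_MH = Σ(aᵢdᵢ/nᵢ) / Σ(bᵢcᵢ/nᵢ), where nᵢ is the stratum total.
Stratum 1 (2010–2014): n = 701; a·d/n = 296·211/701 = 89.0956; b·c/n = 47·147/701 = 9.8559
Stratum 2 (2015–2019): n = 462; a·d/n = 39·297/462 = 25.0714; b·c/n = 39·87/462 = 7.3442
OR_MH = (89.0956 + 25.0714) / (9.8559 + 7.3442) = 114.1670 / 17.2001 = 6.63759

6.638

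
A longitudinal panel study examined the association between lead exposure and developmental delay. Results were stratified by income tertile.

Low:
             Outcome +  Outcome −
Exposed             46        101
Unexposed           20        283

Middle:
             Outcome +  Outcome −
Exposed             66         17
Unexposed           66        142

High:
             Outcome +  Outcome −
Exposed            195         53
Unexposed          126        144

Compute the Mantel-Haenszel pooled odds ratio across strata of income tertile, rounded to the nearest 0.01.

5.43

OR_MH = Σ(aᵢdᵢ/nᵢ) / Σ(bᵢcᵢ/nᵢ), where nᵢ is the stratum total.
Stratum 1 (Low): n = 450; a·d/n = 46·283/450 = 28.9289; b·c/n = 101·20/450 = 4.4889
Stratum 2 (Middle): n = 291; a·d/n = 66·142/291 = 32.2062; b·c/n = 17·66/291 = 3.8557
Stratum 3 (High): n = 518; a·d/n = 195·144/518 = 54.2085; b·c/n = 53·126/518 = 12.8919
OR_MH = (28.9289 + 32.2062 + 54.2085) / (4.4889 + 3.8557 + 12.8919) = 115.3436 / 21.2365 = 5.43140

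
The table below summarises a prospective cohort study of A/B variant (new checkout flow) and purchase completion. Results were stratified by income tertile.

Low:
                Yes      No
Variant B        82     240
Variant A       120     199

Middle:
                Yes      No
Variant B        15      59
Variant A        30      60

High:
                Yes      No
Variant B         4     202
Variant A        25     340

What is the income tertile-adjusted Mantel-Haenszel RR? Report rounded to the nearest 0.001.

0.623

RR_MH = Σ(aᵢ·n₀ᵢ/nᵢ) / Σ(cᵢ·n₁ᵢ/nᵢ), with n₁ᵢ = aᵢ+bᵢ (exposed), n₀ᵢ = cᵢ+dᵢ (unexposed), nᵢ = n₁ᵢ+n₀ᵢ.
Stratum 1 (Low): n₁ = 322, n₀ = 319, n = 641; a·n₀/n = 82·319/641 = 40.8081; c·n₁/n = 120·322/641 = 60.2808
Stratum 2 (Middle): n₁ = 74, n₀ = 90, n = 164; a·n₀/n = 15·90/164 = 8.2317; c·n₁/n = 30·74/164 = 13.5366
Stratum 3 (High): n₁ = 206, n₀ = 365, n = 571; a·n₀/n = 4·365/571 = 2.5569; c·n₁/n = 25·206/571 = 9.0193
RR_MH = (40.8081 + 8.2317 + 2.5569) / (60.2808 + 13.5366 + 9.0193) = 51.5967 / 82.8367 = 0.62287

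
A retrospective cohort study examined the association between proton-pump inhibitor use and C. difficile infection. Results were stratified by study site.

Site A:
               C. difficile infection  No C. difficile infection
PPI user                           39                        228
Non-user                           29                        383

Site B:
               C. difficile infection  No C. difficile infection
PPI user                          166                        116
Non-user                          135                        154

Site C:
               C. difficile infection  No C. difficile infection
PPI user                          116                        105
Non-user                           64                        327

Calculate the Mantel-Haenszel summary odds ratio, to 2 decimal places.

2.67

OR_MH = Σ(aᵢdᵢ/nᵢ) / Σ(bᵢcᵢ/nᵢ), where nᵢ is the stratum total.
Stratum 1 (Site A): n = 679; a·d/n = 39·383/679 = 21.9985; b·c/n = 228·29/679 = 9.7378
Stratum 2 (Site B): n = 571; a·d/n = 166·154/571 = 44.7706; b·c/n = 116·135/571 = 27.4256
Stratum 3 (Site C): n = 612; a·d/n = 116·327/612 = 61.9804; b·c/n = 105·64/612 = 10.9804
OR_MH = (21.9985 + 44.7706 + 61.9804) / (9.7378 + 27.4256 + 10.9804) = 128.7495 / 48.1438 = 2.67427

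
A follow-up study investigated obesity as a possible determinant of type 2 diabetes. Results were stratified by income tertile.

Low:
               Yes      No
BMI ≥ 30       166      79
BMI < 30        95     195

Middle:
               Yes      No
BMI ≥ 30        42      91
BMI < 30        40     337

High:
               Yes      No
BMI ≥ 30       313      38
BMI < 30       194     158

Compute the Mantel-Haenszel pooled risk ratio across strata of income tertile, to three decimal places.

1.842

RR_MH = Σ(aᵢ·n₀ᵢ/nᵢ) / Σ(cᵢ·n₁ᵢ/nᵢ), with n₁ᵢ = aᵢ+bᵢ (exposed), n₀ᵢ = cᵢ+dᵢ (unexposed), nᵢ = n₁ᵢ+n₀ᵢ.
Stratum 1 (Low): n₁ = 245, n₀ = 290, n = 535; a·n₀/n = 166·290/535 = 89.9813; c·n₁/n = 95·245/535 = 43.5047
Stratum 2 (Middle): n₁ = 133, n₀ = 377, n = 510; a·n₀/n = 42·377/510 = 31.0471; c·n₁/n = 40·133/510 = 10.4314
Stratum 3 (High): n₁ = 351, n₀ = 352, n = 703; a·n₀/n = 313·352/703 = 156.7226; c·n₁/n = 194·351/703 = 96.8620
RR_MH = (89.9813 + 31.0471 + 156.7226) / (43.5047 + 10.4314 + 96.8620) = 277.7510 / 150.7981 = 1.84187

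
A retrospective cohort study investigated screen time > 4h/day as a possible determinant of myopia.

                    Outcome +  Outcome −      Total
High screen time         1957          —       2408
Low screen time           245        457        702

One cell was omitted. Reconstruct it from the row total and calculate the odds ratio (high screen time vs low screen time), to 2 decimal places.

8.09

The missing cell is in the exposed row: 2408 − 1957 = 451.
So a = 1957, b = 451, c = 245, d = 457.
OR = (a·d)/(b·c) = (1957 × 457) / (451 × 245) = 894349 / 110495 = 8.09402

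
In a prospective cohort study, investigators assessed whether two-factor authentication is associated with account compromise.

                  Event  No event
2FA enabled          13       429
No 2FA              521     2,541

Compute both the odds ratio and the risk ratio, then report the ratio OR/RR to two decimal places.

Cells: a = 13, b = 429, c = 521, d = 2541.
OR = (13·2541)/(429·521) = 33033/223509 = 0.14779
Risk in exposed = 13/442 = 0.02941; risk in unexposed = 521/3062 = 0.17015; RR = 0.17286
OR/RR = 0.14779 / 0.17286 = 0.85500
The outcome is not rare, so the OR lies further from 1 than the RR.

0.85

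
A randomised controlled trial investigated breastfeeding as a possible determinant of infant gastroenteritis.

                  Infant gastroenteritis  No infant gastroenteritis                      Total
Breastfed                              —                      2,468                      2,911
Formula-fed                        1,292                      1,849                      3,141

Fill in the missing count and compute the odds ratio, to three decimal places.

The missing cell is in the exposed row: 2911 − 2468 = 443.
So a = 443, b = 2468, c = 1292, d = 1849.
OR = (a·d)/(b·c) = (443 × 1849) / (2468 × 1292) = 819107 / 3188656 = 0.25688

0.257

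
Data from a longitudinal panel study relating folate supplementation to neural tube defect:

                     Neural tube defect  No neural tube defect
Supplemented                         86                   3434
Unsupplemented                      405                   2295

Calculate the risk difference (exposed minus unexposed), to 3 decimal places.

-0.126

Cells: a = 86, b = 3434, c = 405, d = 2295.
Risk in exposed = 86/3520 = 0.024432; risk in unexposed = 405/2700 = 0.150000.
Risk difference = 0.024432 − 0.150000 = -0.125568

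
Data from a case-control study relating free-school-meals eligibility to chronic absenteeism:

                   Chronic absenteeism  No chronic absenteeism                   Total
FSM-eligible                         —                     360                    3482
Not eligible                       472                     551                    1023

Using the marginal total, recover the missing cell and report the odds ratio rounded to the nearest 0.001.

The missing cell is in the exposed row: 3482 − 360 = 3122.
So a = 3122, b = 360, c = 472, d = 551.
OR = (a·d)/(b·c) = (3122 × 551) / (360 × 472) = 1720222 / 169920 = 10.12372

10.124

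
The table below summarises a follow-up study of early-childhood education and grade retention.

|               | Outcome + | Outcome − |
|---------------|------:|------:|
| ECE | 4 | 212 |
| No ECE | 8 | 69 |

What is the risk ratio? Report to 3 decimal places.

Cells: a = 4, b = 212, c = 8, d = 69.
Risk in exposed = 4/216 = 0.01852; risk in unexposed = 8/77 = 0.10390.
RR = 0.01852 / 0.10390 = 0.17824
The risk is 82% lower among the exposed than among the unexposed.

0.178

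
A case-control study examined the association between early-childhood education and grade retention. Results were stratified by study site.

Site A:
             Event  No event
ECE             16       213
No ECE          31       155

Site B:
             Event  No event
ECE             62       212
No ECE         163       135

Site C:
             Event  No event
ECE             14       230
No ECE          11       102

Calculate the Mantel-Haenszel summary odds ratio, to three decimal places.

OR_MH = Σ(aᵢdᵢ/nᵢ) / Σ(bᵢcᵢ/nᵢ), where nᵢ is the stratum total.
Stratum 1 (Site A): n = 415; a·d/n = 16·155/415 = 5.9759; b·c/n = 213·31/415 = 15.9108
Stratum 2 (Site B): n = 572; a·d/n = 62·135/572 = 14.6329; b·c/n = 212·163/572 = 60.4126
Stratum 3 (Site C): n = 357; a·d/n = 14·102/357 = 4.0000; b·c/n = 230·11/357 = 7.0868
OR_MH = (5.9759 + 14.6329 + 4.0000) / (15.9108 + 60.4126 + 7.0868) = 24.6088 / 83.4103 = 0.29503

0.295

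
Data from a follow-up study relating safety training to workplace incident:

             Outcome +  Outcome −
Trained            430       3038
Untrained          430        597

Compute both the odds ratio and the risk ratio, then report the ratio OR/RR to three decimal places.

0.664

Cells: a = 430, b = 3038, c = 430, d = 597.
OR = (430·597)/(3038·430) = 256710/1306340 = 0.19651
Risk in exposed = 430/3468 = 0.12399; risk in unexposed = 430/1027 = 0.41870; RR = 0.29614
OR/RR = 0.19651 / 0.29614 = 0.66358
The outcome is not rare, so the OR lies further from 1 than the RR.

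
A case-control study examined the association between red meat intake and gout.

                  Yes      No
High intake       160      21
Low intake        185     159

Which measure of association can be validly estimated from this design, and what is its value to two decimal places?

Cells: a = 160, b = 21, c = 185, d = 159.
This is a case-control study: participants were sampled on outcome status, so risks in the source population cannot be estimated directly — relative risk is not valid here. The odds ratio is the appropriate measure.
OR = (a·d)/(b·c) = (160 × 159) / (21 × 185) = 25440 / 3885 = 6.54826

6.55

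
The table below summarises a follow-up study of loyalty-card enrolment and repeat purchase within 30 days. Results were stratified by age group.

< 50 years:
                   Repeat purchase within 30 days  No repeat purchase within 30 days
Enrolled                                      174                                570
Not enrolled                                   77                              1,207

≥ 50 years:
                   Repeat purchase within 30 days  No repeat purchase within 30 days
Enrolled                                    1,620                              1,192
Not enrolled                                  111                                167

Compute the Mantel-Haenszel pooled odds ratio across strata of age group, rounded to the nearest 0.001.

2.965

OR_MH = Σ(aᵢdᵢ/nᵢ) / Σ(bᵢcᵢ/nᵢ), where nᵢ is the stratum total.
Stratum 1 (< 50 years): n = 2028; a·d/n = 174·1207/2028 = 103.5592; b·c/n = 570·77/2028 = 21.6420
Stratum 2 (≥ 50 years): n = 3090; a·d/n = 1620·167/3090 = 87.5534; b·c/n = 1192·111/3090 = 42.8194
OR_MH = (103.5592 + 87.5534) / (21.6420 + 42.8194) = 191.1126 / 64.4614 = 2.96476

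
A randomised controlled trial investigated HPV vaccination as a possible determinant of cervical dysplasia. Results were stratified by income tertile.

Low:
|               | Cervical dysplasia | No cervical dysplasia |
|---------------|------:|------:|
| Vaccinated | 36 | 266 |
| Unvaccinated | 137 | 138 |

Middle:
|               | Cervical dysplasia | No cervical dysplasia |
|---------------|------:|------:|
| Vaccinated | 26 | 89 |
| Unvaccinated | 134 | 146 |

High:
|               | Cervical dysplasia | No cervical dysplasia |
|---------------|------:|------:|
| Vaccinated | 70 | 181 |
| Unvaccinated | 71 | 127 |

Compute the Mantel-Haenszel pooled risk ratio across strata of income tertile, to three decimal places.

0.442

RR_MH = Σ(aᵢ·n₀ᵢ/nᵢ) / Σ(cᵢ·n₁ᵢ/nᵢ), with n₁ᵢ = aᵢ+bᵢ (exposed), n₀ᵢ = cᵢ+dᵢ (unexposed), nᵢ = n₁ᵢ+n₀ᵢ.
Stratum 1 (Low): n₁ = 302, n₀ = 275, n = 577; a·n₀/n = 36·275/577 = 17.1577; c·n₁/n = 137·302/577 = 71.7054
Stratum 2 (Middle): n₁ = 115, n₀ = 280, n = 395; a·n₀/n = 26·280/395 = 18.4304; c·n₁/n = 134·115/395 = 39.0127
Stratum 3 (High): n₁ = 251, n₀ = 198, n = 449; a·n₀/n = 70·198/449 = 30.8686; c·n₁/n = 71·251/449 = 39.6904
RR_MH = (17.1577 + 18.4304 + 30.8686) / (71.7054 + 39.0127 + 39.6904) = 66.4567 / 150.4085 = 0.44184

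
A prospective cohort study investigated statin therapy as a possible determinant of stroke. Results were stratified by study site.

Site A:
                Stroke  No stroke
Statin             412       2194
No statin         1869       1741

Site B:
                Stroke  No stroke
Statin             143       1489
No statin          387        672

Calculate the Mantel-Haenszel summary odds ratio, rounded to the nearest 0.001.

OR_MH = Σ(aᵢdᵢ/nᵢ) / Σ(bᵢcᵢ/nᵢ), where nᵢ is the stratum total.
Stratum 1 (Site A): n = 6216; a·d/n = 412·1741/6216 = 115.3945; b·c/n = 2194·1869/6216 = 659.6824
Stratum 2 (Site B): n = 2691; a·d/n = 143·672/2691 = 35.7101; b·c/n = 1489·387/2691 = 214.1371
OR_MH = (115.3945 + 35.7101) / (659.6824 + 214.1371) = 151.1046 / 873.8196 = 0.17292

0.173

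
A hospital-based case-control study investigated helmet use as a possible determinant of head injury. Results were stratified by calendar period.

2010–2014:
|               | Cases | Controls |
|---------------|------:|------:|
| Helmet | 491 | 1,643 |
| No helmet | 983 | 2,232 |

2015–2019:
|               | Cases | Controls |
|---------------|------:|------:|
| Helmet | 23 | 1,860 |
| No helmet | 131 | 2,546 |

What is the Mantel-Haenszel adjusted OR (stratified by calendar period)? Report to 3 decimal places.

0.613

OR_MH = Σ(aᵢdᵢ/nᵢ) / Σ(bᵢcᵢ/nᵢ), where nᵢ is the stratum total.
Stratum 1 (2010–2014): n = 5349; a·d/n = 491·2232/5349 = 204.8817; b·c/n = 1643·983/5349 = 301.9385
Stratum 2 (2015–2019): n = 4560; a·d/n = 23·2546/4560 = 12.8417; b·c/n = 1860·131/4560 = 53.4342
OR_MH = (204.8817 + 12.8417) / (301.9385 + 53.4342) = 217.7233 / 355.3727 = 0.61266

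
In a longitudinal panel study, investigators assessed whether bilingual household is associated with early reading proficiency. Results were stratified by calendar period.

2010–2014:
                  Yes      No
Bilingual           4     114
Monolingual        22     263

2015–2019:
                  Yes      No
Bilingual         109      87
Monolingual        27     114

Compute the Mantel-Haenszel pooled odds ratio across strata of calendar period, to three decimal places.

OR_MH = Σ(aᵢdᵢ/nᵢ) / Σ(bᵢcᵢ/nᵢ), where nᵢ is the stratum total.
Stratum 1 (2010–2014): n = 403; a·d/n = 4·263/403 = 2.6104; b·c/n = 114·22/403 = 6.2233
Stratum 2 (2015–2019): n = 337; a·d/n = 109·114/337 = 36.8724; b·c/n = 87·27/337 = 6.9703
OR_MH = (2.6104 + 36.8724) / (6.2233 + 6.9703) = 39.4828 / 13.1937 = 2.99256

2.993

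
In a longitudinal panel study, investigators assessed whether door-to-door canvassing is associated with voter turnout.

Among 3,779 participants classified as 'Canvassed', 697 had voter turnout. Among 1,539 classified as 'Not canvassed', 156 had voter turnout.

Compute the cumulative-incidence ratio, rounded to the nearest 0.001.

1.820

From the description: a = 697, b = 3082, c = 156, d = 1383.
Risk in exposed = 697/3779 = 0.18444; risk in unexposed = 156/1539 = 0.10136.
RR = 0.18444 / 0.10136 = 1.81957
The risk among the exposed is 1.82 times that among the unexposed.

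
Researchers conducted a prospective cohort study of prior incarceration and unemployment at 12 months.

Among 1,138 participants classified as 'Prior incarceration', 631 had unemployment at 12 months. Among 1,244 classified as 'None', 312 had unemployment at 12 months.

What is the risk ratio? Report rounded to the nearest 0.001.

From the description: a = 631, b = 507, c = 312, d = 932.
Risk in exposed = 631/1138 = 0.55448; risk in unexposed = 312/1244 = 0.25080.
RR = 0.55448 / 0.25080 = 2.21082
The risk among the exposed is 2.21 times that among the unexposed.

2.211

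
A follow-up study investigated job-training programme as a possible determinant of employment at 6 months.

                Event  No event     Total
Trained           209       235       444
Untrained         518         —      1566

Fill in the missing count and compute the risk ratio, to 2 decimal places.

The missing cell is in the unexposed row: 1566 − 518 = 1048.
So a = 209, b = 235, c = 518, d = 1048.
RR = [a/(a+b)] / [c/(c+d)] = (209/444) / (518/1566) = 0.47072/0.33078 = 1.42307

1.42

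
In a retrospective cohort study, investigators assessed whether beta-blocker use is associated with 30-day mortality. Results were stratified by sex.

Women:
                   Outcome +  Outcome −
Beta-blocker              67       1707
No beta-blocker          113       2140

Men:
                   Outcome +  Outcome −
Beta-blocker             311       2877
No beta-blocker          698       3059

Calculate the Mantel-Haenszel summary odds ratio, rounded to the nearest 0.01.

OR_MH = Σ(aᵢdᵢ/nᵢ) / Σ(bᵢcᵢ/nᵢ), where nᵢ is the stratum total.
Stratum 1 (Women): n = 4027; a·d/n = 67·2140/4027 = 35.6047; b·c/n = 1707·113/4027 = 47.8994
Stratum 2 (Men): n = 6945; a·d/n = 311·3059/6945 = 136.9833; b·c/n = 2877·698/6945 = 289.1499
OR_MH = (35.6047 + 136.9833) / (47.8994 + 289.1499) = 172.5880 / 337.0493 = 0.51206

0.51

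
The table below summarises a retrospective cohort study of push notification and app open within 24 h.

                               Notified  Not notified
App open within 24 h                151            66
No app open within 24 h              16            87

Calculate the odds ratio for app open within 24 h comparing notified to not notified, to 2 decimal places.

Reading the table with exposure as columns: a = 151 (Notified, case), b = 16 (Notified, non-case), c = 66 (Not notified, case), d = 87.
OR = (a·d)/(b·c) = (151 × 87) / (16 × 66) = 13137 / 1056 = 12.44034
The odds of app open within 24 h are about 12.44 times as high in the notified group.

12.44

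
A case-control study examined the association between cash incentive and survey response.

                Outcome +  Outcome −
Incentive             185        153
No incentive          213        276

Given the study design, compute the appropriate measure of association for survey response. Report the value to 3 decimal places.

Cells: a = 185, b = 153, c = 213, d = 276.
This is a case-control study: participants were sampled on outcome status, so risks in the source population cannot be estimated directly — relative risk is not valid here. The odds ratio is the appropriate measure.
OR = (a·d)/(b·c) = (185 × 276) / (153 × 213) = 51060 / 32589 = 1.56679

1.567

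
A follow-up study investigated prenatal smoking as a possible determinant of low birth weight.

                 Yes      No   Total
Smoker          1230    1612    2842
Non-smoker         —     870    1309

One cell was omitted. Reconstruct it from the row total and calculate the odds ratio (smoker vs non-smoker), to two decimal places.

The missing cell is in the unexposed row: 1309 − 870 = 439.
So a = 1230, b = 1612, c = 439, d = 870.
OR = (a·d)/(b·c) = (1230 × 870) / (1612 × 439) = 1070100 / 707668 = 1.51215

1.51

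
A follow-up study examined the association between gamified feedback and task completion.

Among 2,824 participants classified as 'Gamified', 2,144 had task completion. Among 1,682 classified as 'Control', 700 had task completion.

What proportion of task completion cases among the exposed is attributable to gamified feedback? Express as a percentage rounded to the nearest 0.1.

From the description: a = 2144, b = 680, c = 700, d = 982.
Risk in exposed = 2144/2824 = 0.75921; risk in unexposed = 700/1682 = 0.41617.
RR = 0.75921/0.41617 = 1.82427
AR% = (RR − 1)/RR × 100 = (1.82427 − 1)/1.82427 × 100 = 45.1834%

45.2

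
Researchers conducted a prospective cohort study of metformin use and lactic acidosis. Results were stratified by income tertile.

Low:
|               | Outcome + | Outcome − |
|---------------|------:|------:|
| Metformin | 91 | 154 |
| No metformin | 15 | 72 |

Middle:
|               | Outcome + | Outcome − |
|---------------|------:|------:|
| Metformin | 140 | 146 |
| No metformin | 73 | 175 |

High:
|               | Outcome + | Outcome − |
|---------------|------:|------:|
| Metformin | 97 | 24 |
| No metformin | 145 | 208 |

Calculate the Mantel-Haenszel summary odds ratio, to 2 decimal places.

OR_MH = Σ(aᵢdᵢ/nᵢ) / Σ(bᵢcᵢ/nᵢ), where nᵢ is the stratum total.
Stratum 1 (Low): n = 332; a·d/n = 91·72/332 = 19.7349; b·c/n = 154·15/332 = 6.9578
Stratum 2 (Middle): n = 534; a·d/n = 140·175/534 = 45.8801; b·c/n = 146·73/534 = 19.9588
Stratum 3 (High): n = 474; a·d/n = 97·208/474 = 42.5654; b·c/n = 24·145/474 = 7.3418
OR_MH = (19.7349 + 45.8801 + 42.5654) / (6.9578 + 19.9588 + 7.3418) = 108.1805 / 34.2584 = 3.15778

3.16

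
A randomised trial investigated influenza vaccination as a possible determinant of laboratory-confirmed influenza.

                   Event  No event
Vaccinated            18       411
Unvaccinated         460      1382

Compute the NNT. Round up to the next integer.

Risk in treated group = 18/429 = 0.04196; risk in control = 460/1842 = 0.24973.
Absolute risk reduction = 0.24973 − 0.04196 = 0.20777
NNT = 1 / ARR = 1 / 0.20777 = 4.813 → round up → 5

5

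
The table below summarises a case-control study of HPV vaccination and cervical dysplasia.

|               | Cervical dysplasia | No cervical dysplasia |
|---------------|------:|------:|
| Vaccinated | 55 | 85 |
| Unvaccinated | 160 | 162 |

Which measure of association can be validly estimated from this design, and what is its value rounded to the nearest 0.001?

0.655

Cells: a = 55, b = 85, c = 160, d = 162.
This is a case-control study: participants were sampled on outcome status, so risks in the source population cannot be estimated directly — relative risk is not valid here. The odds ratio is the appropriate measure.
OR = (a·d)/(b·c) = (55 × 162) / (85 × 160) = 8910 / 13600 = 0.65515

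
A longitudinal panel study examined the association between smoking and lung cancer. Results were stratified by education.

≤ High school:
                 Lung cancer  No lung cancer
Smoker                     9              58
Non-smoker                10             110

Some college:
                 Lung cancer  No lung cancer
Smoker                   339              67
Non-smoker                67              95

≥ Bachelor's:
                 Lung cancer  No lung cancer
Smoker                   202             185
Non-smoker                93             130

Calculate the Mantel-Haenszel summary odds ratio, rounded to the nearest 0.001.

OR_MH = Σ(aᵢdᵢ/nᵢ) / Σ(bᵢcᵢ/nᵢ), where nᵢ is the stratum total.
Stratum 1 (≤ High school): n = 187; a·d/n = 9·110/187 = 5.2941; b·c/n = 58·10/187 = 3.1016
Stratum 2 (Some college): n = 568; a·d/n = 339·95/568 = 56.6989; b·c/n = 67·67/568 = 7.9032
Stratum 3 (≥ Bachelor's): n = 610; a·d/n = 202·130/610 = 43.0492; b·c/n = 185·93/610 = 28.2049
OR_MH = (5.2941 + 56.6989 + 43.0492) / (3.1016 + 7.9032 + 28.2049) = 105.0422 / 39.2097 = 2.67899

2.679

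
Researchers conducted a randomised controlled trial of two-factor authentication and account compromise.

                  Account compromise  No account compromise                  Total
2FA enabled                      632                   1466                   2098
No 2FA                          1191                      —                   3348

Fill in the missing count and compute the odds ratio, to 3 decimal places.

The missing cell is in the unexposed row: 3348 − 1191 = 2157.
So a = 632, b = 1466, c = 1191, d = 2157.
OR = (a·d)/(b·c) = (632 × 2157) / (1466 × 1191) = 1363224 / 1746006 = 0.78077

0.781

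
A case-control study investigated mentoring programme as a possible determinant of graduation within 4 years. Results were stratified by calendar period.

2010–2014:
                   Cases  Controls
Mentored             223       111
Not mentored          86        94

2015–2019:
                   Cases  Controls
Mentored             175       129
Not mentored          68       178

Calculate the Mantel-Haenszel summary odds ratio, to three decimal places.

OR_MH = Σ(aᵢdᵢ/nᵢ) / Σ(bᵢcᵢ/nᵢ), where nᵢ is the stratum total.
Stratum 1 (2010–2014): n = 514; a·d/n = 223·94/514 = 40.7821; b·c/n = 111·86/514 = 18.5720
Stratum 2 (2015–2019): n = 550; a·d/n = 175·178/550 = 56.6364; b·c/n = 129·68/550 = 15.9491
OR_MH = (40.7821 + 56.6364) / (18.5720 + 15.9491) = 97.4185 / 34.5211 = 2.82200

2.822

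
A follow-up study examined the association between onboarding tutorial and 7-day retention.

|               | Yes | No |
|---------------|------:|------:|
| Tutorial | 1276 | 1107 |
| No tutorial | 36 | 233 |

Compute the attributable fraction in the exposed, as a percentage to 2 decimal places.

Cells: a = 1276, b = 1107, c = 36, d = 233.
Risk in exposed = 1276/2383 = 0.53546; risk in unexposed = 36/269 = 0.13383.
RR = 0.53546/0.13383 = 4.00107
AR% = (RR − 1)/RR × 100 = (4.00107 − 1)/4.00107 × 100 = 75.0067%

75.01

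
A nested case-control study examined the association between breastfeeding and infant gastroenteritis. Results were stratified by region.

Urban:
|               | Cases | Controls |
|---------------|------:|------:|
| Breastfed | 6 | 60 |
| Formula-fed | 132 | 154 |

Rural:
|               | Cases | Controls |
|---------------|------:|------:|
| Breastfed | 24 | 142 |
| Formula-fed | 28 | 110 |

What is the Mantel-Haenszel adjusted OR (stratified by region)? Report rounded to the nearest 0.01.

0.32

OR_MH = Σ(aᵢdᵢ/nᵢ) / Σ(bᵢcᵢ/nᵢ), where nᵢ is the stratum total.
Stratum 1 (Urban): n = 352; a·d/n = 6·154/352 = 2.6250; b·c/n = 60·132/352 = 22.5000
Stratum 2 (Rural): n = 304; a·d/n = 24·110/304 = 8.6842; b·c/n = 142·28/304 = 13.0789
OR_MH = (2.6250 + 8.6842) / (22.5000 + 13.0789) = 11.3092 / 35.5789 = 0.31786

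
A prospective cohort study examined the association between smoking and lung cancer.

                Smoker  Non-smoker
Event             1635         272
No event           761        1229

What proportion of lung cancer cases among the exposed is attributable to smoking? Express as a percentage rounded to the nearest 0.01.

73.44

Reading the table with exposure as columns: a = 1635 (Smoker, case), b = 761 (Smoker, non-case), c = 272 (Non-smoker, case), d = 1229.
Risk in exposed = 1635/2396 = 0.68239; risk in unexposed = 272/1501 = 0.18121.
RR = 0.68239/0.18121 = 3.76567
AR% = (RR − 1)/RR × 100 = (3.76567 − 1)/3.76567 × 100 = 73.4443%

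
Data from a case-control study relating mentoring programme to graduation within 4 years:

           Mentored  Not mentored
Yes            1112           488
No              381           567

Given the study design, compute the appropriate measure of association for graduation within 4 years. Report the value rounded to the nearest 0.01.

3.39

Reading the table with exposure as columns: a = 1112 (Mentored, case), b = 381 (Mentored, non-case), c = 488 (Not mentored, case), d = 567.
This is a case-control study: participants were sampled on outcome status, so risks in the source population cannot be estimated directly — relative risk is not valid here. The odds ratio is the appropriate measure.
OR = (a·d)/(b·c) = (1112 × 567) / (381 × 488) = 630504 / 185928 = 3.39112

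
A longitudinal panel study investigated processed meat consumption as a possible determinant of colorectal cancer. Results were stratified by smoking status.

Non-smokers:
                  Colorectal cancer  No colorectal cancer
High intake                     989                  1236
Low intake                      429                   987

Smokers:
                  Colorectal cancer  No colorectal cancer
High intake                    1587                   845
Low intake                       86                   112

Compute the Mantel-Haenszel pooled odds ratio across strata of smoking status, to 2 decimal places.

1.94

OR_MH = Σ(aᵢdᵢ/nᵢ) / Σ(bᵢcᵢ/nᵢ), where nᵢ is the stratum total.
Stratum 1 (Non-smokers): n = 3641; a·d/n = 989·987/3641 = 268.0975; b·c/n = 1236·429/3641 = 145.6314
Stratum 2 (Smokers): n = 2630; a·d/n = 1587·112/2630 = 67.5833; b·c/n = 845·86/2630 = 27.6312
OR_MH = (268.0975 + 67.5833) / (145.6314 + 27.6312) = 335.6808 / 173.2626 = 1.93741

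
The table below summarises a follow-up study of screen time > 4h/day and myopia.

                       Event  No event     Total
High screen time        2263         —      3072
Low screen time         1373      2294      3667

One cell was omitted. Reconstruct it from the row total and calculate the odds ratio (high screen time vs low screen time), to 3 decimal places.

4.674

The missing cell is in the exposed row: 3072 − 2263 = 809.
So a = 2263, b = 809, c = 1373, d = 2294.
OR = (a·d)/(b·c) = (2263 × 2294) / (809 × 1373) = 5191322 / 1110757 = 4.67368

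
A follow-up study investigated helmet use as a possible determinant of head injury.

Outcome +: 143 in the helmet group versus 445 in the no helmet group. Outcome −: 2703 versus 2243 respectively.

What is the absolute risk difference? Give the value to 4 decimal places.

-0.1153

From the description: a = 143, b = 2703, c = 445, d = 2243.
Risk in exposed = 143/2846 = 0.050246; risk in unexposed = 445/2688 = 0.165551.
Risk difference = 0.050246 − 0.165551 = -0.115305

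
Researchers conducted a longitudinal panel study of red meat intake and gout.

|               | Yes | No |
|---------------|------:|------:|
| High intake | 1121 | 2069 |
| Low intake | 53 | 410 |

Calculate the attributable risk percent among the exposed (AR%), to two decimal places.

Cells: a = 1121, b = 2069, c = 53, d = 410.
Risk in exposed = 1121/3190 = 0.35141; risk in unexposed = 53/463 = 0.11447.
RR = 0.35141/0.11447 = 3.06987
AR% = (RR − 1)/RR × 100 = (3.06987 − 1)/3.06987 × 100 = 67.4253%

67.43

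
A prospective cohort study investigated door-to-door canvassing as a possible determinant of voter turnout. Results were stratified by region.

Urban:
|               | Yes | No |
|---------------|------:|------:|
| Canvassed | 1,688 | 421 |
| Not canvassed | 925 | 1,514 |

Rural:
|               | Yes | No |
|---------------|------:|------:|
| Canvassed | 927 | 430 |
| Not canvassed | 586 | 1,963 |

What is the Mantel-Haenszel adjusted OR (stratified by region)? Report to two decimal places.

6.85

OR_MH = Σ(aᵢdᵢ/nᵢ) / Σ(bᵢcᵢ/nᵢ), where nᵢ is the stratum total.
Stratum 1 (Urban): n = 4548; a·d/n = 1688·1514/4548 = 561.9244; b·c/n = 421·925/4548 = 85.6255
Stratum 2 (Rural): n = 3906; a·d/n = 927·1963/3906 = 465.8733; b·c/n = 430·586/3906 = 64.5110
OR_MH = (561.9244 + 465.8733) / (85.6255 + 64.5110) = 1027.7976 / 150.1366 = 6.84575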